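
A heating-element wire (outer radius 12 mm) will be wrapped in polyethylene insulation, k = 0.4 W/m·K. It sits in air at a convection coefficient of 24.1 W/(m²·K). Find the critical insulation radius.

r_cr ≈ 16.6 mm

For a cylinder r_cr = k/h = 0.4/24.1
r_cr = 16.6 mm; since the bare radius (12 mm) is below r_cr, adding a thin layer of insulation will *increase* heat loss.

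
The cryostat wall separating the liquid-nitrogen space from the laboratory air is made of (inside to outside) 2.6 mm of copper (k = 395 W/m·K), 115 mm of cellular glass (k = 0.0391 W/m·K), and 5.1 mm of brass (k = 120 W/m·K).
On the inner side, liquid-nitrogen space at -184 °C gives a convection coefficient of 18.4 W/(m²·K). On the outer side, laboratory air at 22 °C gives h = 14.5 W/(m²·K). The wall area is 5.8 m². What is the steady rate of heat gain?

Q ≈ 390 W

Using the resistance-network approach (series):
R_inner film = 1/(h_i·A) = 1/(18.4×5.8) = 0.00937 K/W
R_copper = L/(kA) = 0.0026/(395×5.8) = 1.135×10^-6 K/W
R_cellular glass = L/(kA) = 0.115/(0.0391×5.8) = 0.5071 K/W
R_brass = L/(kA) = 0.0051/(120×5.8) = 7.328×10^-6 K/W
R_outer film = 1/(h_o·A) = 1/(14.5×5.8) = 0.01189 K/W
R_total = 0.5284 K/W
Q = ΔT / R_total = 206 / 0.5284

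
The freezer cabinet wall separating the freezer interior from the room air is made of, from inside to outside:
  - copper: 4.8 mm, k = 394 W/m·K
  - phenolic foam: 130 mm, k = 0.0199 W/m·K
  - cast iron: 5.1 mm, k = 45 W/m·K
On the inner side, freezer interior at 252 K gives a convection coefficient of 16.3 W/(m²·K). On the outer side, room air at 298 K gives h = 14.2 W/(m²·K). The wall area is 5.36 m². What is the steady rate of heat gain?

Q ≈ 37 W

Series thermal resistances:
R_inner film = 1/(h_i·A) = 1/(16.3×5.36) = 0.01145 K/W
R_copper = L/(kA) = 0.0048/(394×5.36) = 2.273×10^-6 K/W
R_phenolic foam = L/(kA) = 0.13/(0.0199×5.36) = 1.219 K/W
R_cast iron = L/(kA) = 0.0051/(45×5.36) = 2.114×10^-5 K/W
R_outer film = 1/(h_o·A) = 1/(14.2×5.36) = 0.01314 K/W
R_total = 1.243 K/W
Q = ΔT / R_total = 46 / 1.243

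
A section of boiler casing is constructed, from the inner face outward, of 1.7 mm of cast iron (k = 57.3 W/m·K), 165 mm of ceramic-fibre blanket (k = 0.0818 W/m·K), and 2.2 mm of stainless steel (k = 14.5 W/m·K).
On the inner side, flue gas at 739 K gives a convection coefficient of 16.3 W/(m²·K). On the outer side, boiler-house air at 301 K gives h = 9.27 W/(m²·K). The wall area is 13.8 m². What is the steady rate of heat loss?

Model the wall as resistances in series:
R_inner film = 1/(h_i·A) = 1/(16.3×13.8) = 0.004446 K/W
R_cast iron = L/(kA) = 0.0017/(57.3×13.8) = 2.15×10^-6 K/W
R_ceramic-fibre blanket = L/(kA) = 0.165/(0.0818×13.8) = 0.1462 K/W
R_stainless steel = L/(kA) = 0.0022/(14.5×13.8) = 1.099×10^-5 K/W
R_outer film = 1/(h_o·A) = 1/(9.27×13.8) = 0.007817 K/W
R_total = 0.1584 K/W
Q = ΔT / R_total = 438 / 0.1584

Q ≈ 2760 W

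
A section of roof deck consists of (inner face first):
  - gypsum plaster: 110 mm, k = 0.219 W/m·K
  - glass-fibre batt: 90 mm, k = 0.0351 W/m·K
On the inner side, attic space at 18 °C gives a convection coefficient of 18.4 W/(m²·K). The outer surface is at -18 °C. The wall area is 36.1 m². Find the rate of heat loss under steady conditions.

Q ≈ 416 W

Thermal resistances in series:
R_inner film = 1/(h_i·A) = 1/(18.4×36.1) = 0.001505 K/W
R_gypsum plaster = L/(kA) = 0.11/(0.219×36.1) = 0.01391 K/W
R_glass-fibre batt = L/(kA) = 0.09/(0.0351×36.1) = 0.07103 K/W
R_total = 0.08645 K/W
Q = ΔT / R_total = 36 / 0.08645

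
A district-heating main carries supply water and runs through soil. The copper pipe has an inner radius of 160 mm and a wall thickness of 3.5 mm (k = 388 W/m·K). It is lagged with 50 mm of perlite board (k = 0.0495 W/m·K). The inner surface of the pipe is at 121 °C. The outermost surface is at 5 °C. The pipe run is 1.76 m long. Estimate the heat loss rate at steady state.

Q ≈ 238 W

Radial resistances (cylindrical: R_cond = ln(r_o/r_i)/(2πkL), R_conv = 1/(h·2πrL)):
R_copper pipe wall = ln(163.5/160)/(2π×388×1.76) = 5.043×10^-6 K/W
R_perlite board = ln(213.5/163.5)/(2π×0.0495×1.76) = 0.4874 K/W
R_total = 0.4875 K/W
Q = ΔT/R_total = 116/0.4875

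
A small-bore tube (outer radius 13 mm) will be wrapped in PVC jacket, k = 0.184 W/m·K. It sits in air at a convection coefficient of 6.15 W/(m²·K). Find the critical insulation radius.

r_cr ≈ 29.9 mm

For a cylinder r_cr = k/h = 0.184/6.15
r_cr = 29.9 mm; since the bare radius (13 mm) is below r_cr, adding a thin layer of insulation will *increase* heat loss.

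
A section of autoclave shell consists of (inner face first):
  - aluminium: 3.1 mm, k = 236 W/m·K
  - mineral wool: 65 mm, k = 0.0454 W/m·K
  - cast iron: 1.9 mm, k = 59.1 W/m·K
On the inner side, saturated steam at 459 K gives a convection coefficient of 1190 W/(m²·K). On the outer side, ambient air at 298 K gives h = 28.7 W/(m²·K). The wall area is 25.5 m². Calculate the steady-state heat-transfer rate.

Series thermal resistances:
R_inner film = 1/(h_i·A) = 1/(1190×25.5) = 3.295×10^-5 K/W
R_aluminium = L/(kA) = 0.0031/(236×25.5) = 5.151×10^-7 K/W
R_mineral wool = L/(kA) = 0.065/(0.0454×25.5) = 0.05615 K/W
R_cast iron = L/(kA) = 0.0019/(59.1×25.5) = 1.261×10^-6 K/W
R_outer film = 1/(h_o·A) = 1/(28.7×25.5) = 0.001366 K/W
R_total = 0.05755 K/W
Q = ΔT / R_total = 161 / 0.05755

Q ≈ 2800 W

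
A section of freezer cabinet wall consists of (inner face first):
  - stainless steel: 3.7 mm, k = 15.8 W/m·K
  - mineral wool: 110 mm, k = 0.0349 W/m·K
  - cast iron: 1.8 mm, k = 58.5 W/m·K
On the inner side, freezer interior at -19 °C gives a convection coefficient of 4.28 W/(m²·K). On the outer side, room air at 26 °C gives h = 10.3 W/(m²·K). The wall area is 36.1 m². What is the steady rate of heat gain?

Model the wall as resistances in series:
R_inner film = 1/(h_i·A) = 1/(4.28×36.1) = 0.006472 K/W
R_stainless steel = L/(kA) = 0.0037/(15.8×36.1) = 6.487×10^-6 K/W
R_mineral wool = L/(kA) = 0.11/(0.0349×36.1) = 0.08731 K/W
R_cast iron = L/(kA) = 0.0018/(58.5×36.1) = 8.523×10^-7 K/W
R_outer film = 1/(h_o·A) = 1/(10.3×36.1) = 0.002689 K/W
R_total = 0.09648 K/W
Q = ΔT / R_total = 45 / 0.09648

Q ≈ 466 W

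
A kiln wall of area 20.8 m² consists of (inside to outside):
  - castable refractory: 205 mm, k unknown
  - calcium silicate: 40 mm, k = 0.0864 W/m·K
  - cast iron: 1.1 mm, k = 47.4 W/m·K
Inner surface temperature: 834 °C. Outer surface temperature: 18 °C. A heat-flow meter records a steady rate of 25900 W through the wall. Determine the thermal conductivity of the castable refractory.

k ≈ 1.07 W/(m·K)

Series thermal resistances:
R_calcium silicate = L/(kA) = 0.04/(0.0864×20.8) = 0.02226 K/W
R_cast iron = L/(kA) = 0.0011/(47.4×20.8) = 1.116×10^-6 K/W
Sum of known resistances R_other = 0.02226 K/W
Total R = ΔT/Q = 816/25900 = 0.03151 K/W
R_castable refractory = R_total − R_other = 0.009247 K/W
k = L/(R·A) = 0.205/(0.009247×20.8)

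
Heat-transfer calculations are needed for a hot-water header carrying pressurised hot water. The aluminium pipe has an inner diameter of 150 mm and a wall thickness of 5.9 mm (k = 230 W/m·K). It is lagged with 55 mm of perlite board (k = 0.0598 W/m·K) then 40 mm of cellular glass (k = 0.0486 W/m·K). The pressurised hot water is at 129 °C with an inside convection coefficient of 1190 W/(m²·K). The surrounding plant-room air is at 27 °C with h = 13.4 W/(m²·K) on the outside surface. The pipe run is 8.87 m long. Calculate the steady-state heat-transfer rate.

Q ≈ 394 W

Per-layer cylindrical resistances, series-summed:
R_inner film = 1/(h_i·2πr₁L) = 1/(1190×2π×0.075×8.87) = 2.01×10^-4 K/W
R_aluminium pipe wall = ln(80.9/75)/(2π×230×8.87) = 5.908×10^-6 K/W
R_perlite board = ln(135.9/80.9)/(2π×0.0598×8.87) = 0.1556 K/W
R_cellular glass = ln(175.9/135.9)/(2π×0.0486×8.87) = 0.09525 K/W
R_outer film = 1/(h_o·2πr_oL) = 1/(13.4×2π×0.1759×8.87) = 0.007612 K/W
R_total = 0.2587 K/W
Q = ΔT/R_total = 102/0.2587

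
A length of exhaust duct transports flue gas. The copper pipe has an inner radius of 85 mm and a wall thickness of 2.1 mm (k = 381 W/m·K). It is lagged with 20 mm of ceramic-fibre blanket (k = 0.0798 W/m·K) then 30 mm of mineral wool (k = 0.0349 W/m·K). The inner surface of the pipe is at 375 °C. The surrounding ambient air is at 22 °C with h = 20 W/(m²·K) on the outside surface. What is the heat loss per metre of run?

Treating each annulus and film as a series resistance:
R_copper pipe wall = ln(87.1/85)/(2π×381×1) = 1.019×10^-5 K/W
R_ceramic-fibre blanket = ln(107.1/87.1)/(2π×0.0798×1) = 0.4123 K/W
R_mineral wool = ln(137.1/107.1)/(2π×0.0349×1) = 1.126 K/W
R_outer film = 1/(h_o·2πr_oL) = 1/(20×2π×0.1371×1) = 0.05804 K/W
R_total = 1.596 K/W
Q = ΔT/R_total = 353/1.596

q′ ≈ 221 W/m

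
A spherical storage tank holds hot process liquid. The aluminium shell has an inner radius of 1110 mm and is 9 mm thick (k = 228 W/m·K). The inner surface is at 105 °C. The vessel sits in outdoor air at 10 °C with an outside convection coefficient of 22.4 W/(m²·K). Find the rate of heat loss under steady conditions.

Each spherical layer contributes R = (1/r_i − 1/r_o)/(4πk):
R_aluminium shell = (1/1.11 − 1/1.119)/(4π×228) = 2.529×10^-6 K/W
R_outer film = 1/(h·4πr_o²) = 1/(22.4×4π×1.119²) = 0.002837 K/W
R_total = 0.00284 K/W
Q = ΔT/R_total = 95/0.00284

Q ≈ 33500 W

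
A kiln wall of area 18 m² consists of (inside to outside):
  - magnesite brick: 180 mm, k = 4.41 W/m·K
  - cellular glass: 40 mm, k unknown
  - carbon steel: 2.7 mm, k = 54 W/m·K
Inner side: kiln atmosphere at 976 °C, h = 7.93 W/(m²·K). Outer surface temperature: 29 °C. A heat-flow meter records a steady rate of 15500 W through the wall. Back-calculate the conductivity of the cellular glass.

Treating each layer as a thermal resistance in series:
R_inner film = 1/(h_i·A) = 1/(7.93×18) = 0.007006 K/W
R_magnesite brick = L/(kA) = 0.18/(4.41×18) = 0.002268 K/W
R_carbon steel = L/(kA) = 0.0027/(54×18) = 2.778×10^-6 K/W
Sum of known resistances R_other = 0.009276 K/W
Total R = ΔT/Q = 947/15500 = 0.0611 K/W
R_cellular glass = R_total − R_other = 0.05182 K/W
k = L/(R·A) = 0.04/(0.05182×18)

k ≈ 0.0429 W/(m·K)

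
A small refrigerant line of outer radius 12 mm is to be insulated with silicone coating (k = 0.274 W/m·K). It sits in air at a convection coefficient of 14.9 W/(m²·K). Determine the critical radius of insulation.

r_cr ≈ 18.4 mm

For a cylinder r_cr = k/h = 0.274/14.9
r_cr = 18.4 mm; since the bare radius (12 mm) is below r_cr, adding a thin layer of insulation will *increase* heat loss.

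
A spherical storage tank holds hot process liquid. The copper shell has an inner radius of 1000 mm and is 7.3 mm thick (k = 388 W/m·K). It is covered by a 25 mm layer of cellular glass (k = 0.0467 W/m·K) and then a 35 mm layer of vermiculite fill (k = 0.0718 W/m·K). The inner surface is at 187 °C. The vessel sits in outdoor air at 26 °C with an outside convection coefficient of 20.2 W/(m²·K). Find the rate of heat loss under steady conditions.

Q ≈ 2020 W

Each spherical layer contributes R = (1/r_i − 1/r_o)/(4πk):
R_copper shell = (1/1 − 1/1.0073)/(4π×388) = 1.486×10^-6 K/W
R_cellular glass = (1/1.0073 − 1/1.0323)/(4π×0.0467) = 0.04097 K/W
R_vermiculite fill = (1/1.0323 − 1/1.0673)/(4π×0.0718) = 0.03521 K/W
R_outer film = 1/(h·4πr_o²) = 1/(20.2×4π×1.0673²) = 0.003458 K/W
R_total = 0.07964 K/W
Q = ΔT/R_total = 161/0.07964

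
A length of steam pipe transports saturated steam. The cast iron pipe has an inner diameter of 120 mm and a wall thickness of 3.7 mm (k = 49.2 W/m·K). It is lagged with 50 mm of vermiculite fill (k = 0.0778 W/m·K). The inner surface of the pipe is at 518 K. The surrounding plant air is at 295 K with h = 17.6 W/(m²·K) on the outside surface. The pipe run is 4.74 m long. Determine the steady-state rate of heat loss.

Q ≈ 836 W

Radial resistances (cylindrical: R_cond = ln(r_o/r_i)/(2πkL), R_conv = 1/(h·2πrL)):
R_cast iron pipe wall = ln(63.7/60)/(2π×49.2×4.74) = 4.084×10^-5 K/W
R_vermiculite fill = ln(113.7/63.7)/(2π×0.0778×4.74) = 0.25 K/W
R_outer film = 1/(h_o·2πr_oL) = 1/(17.6×2π×0.1137×4.74) = 0.01678 K/W
R_total = 0.2669 K/W
Q = ΔT/R_total = 223/0.2669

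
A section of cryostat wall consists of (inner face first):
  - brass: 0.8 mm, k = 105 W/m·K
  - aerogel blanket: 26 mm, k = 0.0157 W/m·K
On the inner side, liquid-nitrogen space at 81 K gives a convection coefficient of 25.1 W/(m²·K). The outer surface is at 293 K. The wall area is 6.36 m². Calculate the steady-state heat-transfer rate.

Using the resistance-network approach (series):
R_inner film = 1/(h_i·A) = 1/(25.1×6.36) = 0.006264 K/W
R_brass = L/(kA) = 0.0008/(105×6.36) = 1.198×10^-6 K/W
R_aerogel blanket = L/(kA) = 0.026/(0.0157×6.36) = 0.2604 K/W
R_total = 0.2667 K/W
Q = ΔT / R_total = 212 / 0.2667

Q ≈ 795 W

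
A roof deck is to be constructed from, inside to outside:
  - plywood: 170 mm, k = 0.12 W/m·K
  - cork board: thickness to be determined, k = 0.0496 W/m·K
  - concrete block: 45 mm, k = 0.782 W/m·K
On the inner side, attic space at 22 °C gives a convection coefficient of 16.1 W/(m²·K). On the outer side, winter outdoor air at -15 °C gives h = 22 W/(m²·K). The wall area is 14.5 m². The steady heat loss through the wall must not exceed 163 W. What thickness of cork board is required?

Model the wall as resistances in series:
R_inner film = 1/(h_i·A) = 1/(16.1×14.5) = 0.004284 K/W
R_plywood = L/(kA) = 0.17/(0.12×14.5) = 0.0977 K/W
R_concrete block = L/(kA) = 0.045/(0.782×14.5) = 0.003969 K/W
R_outer film = 1/(h_o·A) = 1/(22×14.5) = 0.003135 K/W
Sum of the known resistances R_other = 0.1091 K/W
Required total resistance R_tot = ΔT/Q_allow = 37/163 = 0.227 K/W
R_cork board = R_tot − R_other = 0.1179 K/W
L = R·k·A = 0.1179×0.0496×14.5

L ≈ 84.8 mm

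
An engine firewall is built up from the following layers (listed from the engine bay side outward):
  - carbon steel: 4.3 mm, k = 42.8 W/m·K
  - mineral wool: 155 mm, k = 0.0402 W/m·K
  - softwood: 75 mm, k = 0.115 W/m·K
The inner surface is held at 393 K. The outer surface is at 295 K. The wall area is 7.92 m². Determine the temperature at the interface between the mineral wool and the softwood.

T ≈ 309 K

Series thermal resistances:
R_carbon steel = L/(kA) = 0.0043/(42.8×7.92) = 1.269×10^-5 K/W
R_mineral wool = L/(kA) = 0.155/(0.0402×7.92) = 0.4868 K/W
R_softwood = L/(kA) = 0.075/(0.115×7.92) = 0.08235 K/W
R_total = 0.5692 K/W;  Q = ΔT/R_total = 98/0.5692 = 172.2 W
T_interface = T_inner − Q·ΣR(inner→interface) = 393 − 172×0.4868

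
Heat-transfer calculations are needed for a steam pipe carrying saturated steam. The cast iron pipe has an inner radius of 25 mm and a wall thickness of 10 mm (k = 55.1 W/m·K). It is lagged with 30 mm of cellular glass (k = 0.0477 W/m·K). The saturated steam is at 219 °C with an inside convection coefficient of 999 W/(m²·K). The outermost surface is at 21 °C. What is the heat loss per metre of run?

For a radial system each layer contributes R = ln(r_out/r_in)/(2πkL); films add R = 1/(hA).
R_inner film = 1/(h_i·2πr₁L) = 1/(999×2π×0.025×1) = 0.006373 K/W
R_cast iron pipe wall = ln(35/25)/(2π×55.1×1) = 9.719×10^-4 K/W
R_cellular glass = ln(65/35)/(2π×0.0477×1) = 2.065 K/W
R_total = 2.073 K/W
Q = ΔT/R_total = 198/2.073

q′ ≈ 95.5 W/m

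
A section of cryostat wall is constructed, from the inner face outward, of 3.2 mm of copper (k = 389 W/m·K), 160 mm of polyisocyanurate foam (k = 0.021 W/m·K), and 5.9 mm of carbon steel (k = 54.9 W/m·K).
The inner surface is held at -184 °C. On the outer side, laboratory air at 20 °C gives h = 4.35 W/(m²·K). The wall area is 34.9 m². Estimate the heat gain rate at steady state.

Thermal resistances in series:
R_copper = L/(kA) = 0.0032/(389×34.9) = 2.357×10^-7 K/W
R_polyisocyanurate foam = L/(kA) = 0.16/(0.021×34.9) = 0.2183 K/W
R_carbon steel = L/(kA) = 0.0059/(54.9×34.9) = 3.079×10^-6 K/W
R_outer film = 1/(h_o·A) = 1/(4.35×34.9) = 0.006587 K/W
R_total = 0.2249 K/W
Q = ΔT / R_total = 204 / 0.2249

Q ≈ 907 W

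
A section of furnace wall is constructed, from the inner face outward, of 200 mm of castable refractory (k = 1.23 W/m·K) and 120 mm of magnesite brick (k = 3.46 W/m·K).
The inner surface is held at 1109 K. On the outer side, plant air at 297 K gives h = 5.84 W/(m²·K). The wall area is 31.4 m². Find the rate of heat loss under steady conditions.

Treating each layer as a thermal resistance in series:
R_castable refractory = L/(kA) = 0.2/(1.23×31.4) = 0.005178 K/W
R_magnesite brick = L/(kA) = 0.12/(3.46×31.4) = 0.001105 K/W
R_outer film = 1/(h_o·A) = 1/(5.84×31.4) = 0.005453 K/W
R_total = 0.01174 K/W
Q = ΔT / R_total = 812 / 0.01174

Q ≈ 69200 W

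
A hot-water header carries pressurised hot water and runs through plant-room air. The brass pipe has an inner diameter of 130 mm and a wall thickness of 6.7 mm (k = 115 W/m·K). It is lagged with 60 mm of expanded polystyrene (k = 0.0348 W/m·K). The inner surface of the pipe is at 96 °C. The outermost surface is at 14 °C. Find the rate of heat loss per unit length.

Treating each annulus and film as a series resistance:
R_brass pipe wall = ln(71.7/65)/(2π×115×1) = 1.358×10^-4 K/W
R_expanded polystyrene = ln(131.7/71.7)/(2π×0.0348×1) = 2.781 K/W
R_total = 2.781 K/W
Q = ΔT/R_total = 82/2.781

q′ ≈ 29.5 W/m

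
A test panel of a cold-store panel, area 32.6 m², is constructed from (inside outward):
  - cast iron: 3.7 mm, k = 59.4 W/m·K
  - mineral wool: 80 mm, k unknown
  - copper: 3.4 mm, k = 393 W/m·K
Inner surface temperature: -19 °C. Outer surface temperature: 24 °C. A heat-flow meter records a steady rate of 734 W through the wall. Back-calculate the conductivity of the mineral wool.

k ≈ 0.0419 W/(m·K)

Model the wall as resistances in series:
R_cast iron = L/(kA) = 0.0037/(59.4×32.6) = 1.911×10^-6 K/W
R_copper = L/(kA) = 0.0034/(393×32.6) = 2.654×10^-7 K/W
Sum of known resistances R_other = 2.176×10^-6 K/W
Total R = ΔT/Q = 43/734 = 0.05858 K/W
R_mineral wool = R_total − R_other = 0.05858 K/W
k = L/(R·A) = 0.08/(0.05858×32.6)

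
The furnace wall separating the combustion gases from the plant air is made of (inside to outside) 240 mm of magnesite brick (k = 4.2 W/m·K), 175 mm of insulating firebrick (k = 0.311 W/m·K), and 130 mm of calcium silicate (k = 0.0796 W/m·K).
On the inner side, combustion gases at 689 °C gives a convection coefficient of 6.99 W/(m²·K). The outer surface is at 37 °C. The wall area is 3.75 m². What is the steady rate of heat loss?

Thermal resistances in series:
R_inner film = 1/(h_i·A) = 1/(6.99×3.75) = 0.03815 K/W
R_magnesite brick = L/(kA) = 0.24/(4.2×3.75) = 0.01524 K/W
R_insulating firebrick = L/(kA) = 0.175/(0.311×3.75) = 0.1501 K/W
R_calcium silicate = L/(kA) = 0.13/(0.0796×3.75) = 0.4355 K/W
R_total = 0.639 K/W
Q = ΔT / R_total = 652 / 0.639

Q ≈ 1020 W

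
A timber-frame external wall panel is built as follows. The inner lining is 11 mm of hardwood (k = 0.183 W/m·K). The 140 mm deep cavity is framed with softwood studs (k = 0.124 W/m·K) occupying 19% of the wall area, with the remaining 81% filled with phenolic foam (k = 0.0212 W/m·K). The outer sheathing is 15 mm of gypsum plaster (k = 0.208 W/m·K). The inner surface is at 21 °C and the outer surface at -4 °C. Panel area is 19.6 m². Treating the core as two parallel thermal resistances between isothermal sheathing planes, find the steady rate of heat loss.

Q ≈ 137 W

Sheathing layers in series; stud and cavity paths in parallel between them.
R_inner = 0.011/(0.183×19.6) = 0.003067 K/W
R_stud  = 0.14/(0.124×0.19×19.6) = 0.3032 K/W
R_cav   = 0.14/(0.0212×0.81×19.6) = 0.416 K/W
1/R_core = 1/R_stud + 1/R_cav → R_core = 0.1754 K/W
R_outer = 0.015/(0.208×19.6) = 0.003679 K/W
R_total = 0.1821 K/W
Q = ΔT/R_total = 25/0.1821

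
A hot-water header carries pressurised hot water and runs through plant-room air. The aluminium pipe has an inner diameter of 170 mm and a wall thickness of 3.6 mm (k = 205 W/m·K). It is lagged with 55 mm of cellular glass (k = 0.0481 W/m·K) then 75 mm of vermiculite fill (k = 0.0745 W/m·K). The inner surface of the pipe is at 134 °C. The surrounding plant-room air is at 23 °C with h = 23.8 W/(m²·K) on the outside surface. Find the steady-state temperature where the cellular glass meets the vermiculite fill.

Treating each annulus and film as a series resistance:
R_aluminium pipe wall = ln(88.6/85)/(2π×205×1) = 3.22×10^-5 K/W
R_cellular glass = ln(143.6/88.6)/(2π×0.0481×1) = 1.598 K/W
R_vermiculite fill = ln(218.6/143.6)/(2π×0.0745×1) = 0.8977 K/W
R_outer film = 1/(h_o·2πr_oL) = 1/(23.8×2π×0.2186×1) = 0.03059 K/W
R_total = 2.526 K/W
Q = ΔT/R_total = 111/2.526
Q = 43.9 W/m
T_interface = T_inner − Q·ΣR(inner→interface) = 134 − 43.9×1.598

T ≈ 63.8 °C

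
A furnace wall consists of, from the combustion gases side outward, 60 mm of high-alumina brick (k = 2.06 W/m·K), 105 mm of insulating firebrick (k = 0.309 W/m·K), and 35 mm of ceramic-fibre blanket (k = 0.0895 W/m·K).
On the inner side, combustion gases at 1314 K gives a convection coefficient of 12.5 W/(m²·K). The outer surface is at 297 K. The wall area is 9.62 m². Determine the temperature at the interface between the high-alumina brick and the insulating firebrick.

Treating each layer as a thermal resistance in series:
R_inner film = 1/(h_i·A) = 1/(12.5×9.62) = 0.008316 K/W
R_high-alumina brick = L/(kA) = 0.06/(2.06×9.62) = 0.003028 K/W
R_insulating firebrick = L/(kA) = 0.105/(0.309×9.62) = 0.03532 K/W
R_ceramic-fibre blanket = L/(kA) = 0.035/(0.0895×9.62) = 0.04065 K/W
R_total = 0.08732 K/W;  Q = ΔT/R_total = 1017/0.08732 = 11650 W
T_interface = T_inner − Q·ΣR(inner→interface) = 1314 − 11600×0.01134

T ≈ 1180 K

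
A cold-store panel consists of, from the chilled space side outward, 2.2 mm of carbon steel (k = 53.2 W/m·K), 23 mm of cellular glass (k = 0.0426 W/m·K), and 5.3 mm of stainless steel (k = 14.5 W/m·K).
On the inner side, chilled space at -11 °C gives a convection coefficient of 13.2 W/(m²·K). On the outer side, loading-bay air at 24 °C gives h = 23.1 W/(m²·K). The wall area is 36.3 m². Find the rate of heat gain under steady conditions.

Q ≈ 1930 W

Model the wall as resistances in series:
R_inner film = 1/(h_i·A) = 1/(13.2×36.3) = 0.002087 K/W
R_carbon steel = L/(kA) = 0.0022/(53.2×36.3) = 1.139×10^-6 K/W
R_cellular glass = L/(kA) = 0.023/(0.0426×36.3) = 0.01487 K/W
R_stainless steel = L/(kA) = 0.0053/(14.5×36.3) = 1.007×10^-5 K/W
R_outer film = 1/(h_o·A) = 1/(23.1×36.3) = 0.001193 K/W
R_total = 0.01816 K/W
Q = ΔT / R_total = 35 / 0.01816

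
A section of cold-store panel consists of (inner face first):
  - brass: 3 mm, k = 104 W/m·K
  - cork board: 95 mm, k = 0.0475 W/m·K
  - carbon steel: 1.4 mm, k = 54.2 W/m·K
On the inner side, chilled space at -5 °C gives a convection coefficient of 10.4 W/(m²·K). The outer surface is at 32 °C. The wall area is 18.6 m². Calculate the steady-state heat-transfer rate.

Model the wall as resistances in series:
R_inner film = 1/(h_i·A) = 1/(10.4×18.6) = 0.00517 K/W
R_brass = L/(kA) = 0.003/(104×18.6) = 1.551×10^-6 K/W
R_cork board = L/(kA) = 0.095/(0.0475×18.6) = 0.1075 K/W
R_carbon steel = L/(kA) = 0.0014/(54.2×18.6) = 1.389×10^-6 K/W
R_total = 0.1127 K/W
Q = ΔT / R_total = 37 / 0.1127

Q ≈ 328 W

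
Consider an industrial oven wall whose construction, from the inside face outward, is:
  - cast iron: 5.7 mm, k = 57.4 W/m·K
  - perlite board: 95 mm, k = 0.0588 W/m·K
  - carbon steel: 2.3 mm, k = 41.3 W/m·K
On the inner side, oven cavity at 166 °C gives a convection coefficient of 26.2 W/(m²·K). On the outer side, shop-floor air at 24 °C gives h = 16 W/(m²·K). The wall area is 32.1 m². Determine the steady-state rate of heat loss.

Q ≈ 2660 W

Model the wall as resistances in series:
R_inner film = 1/(h_i·A) = 1/(26.2×32.1) = 0.001189 K/W
R_cast iron = L/(kA) = 0.0057/(57.4×32.1) = 3.094×10^-6 K/W
R_perlite board = L/(kA) = 0.095/(0.0588×32.1) = 0.05033 K/W
R_carbon steel = L/(kA) = 0.0023/(41.3×32.1) = 1.735×10^-6 K/W
R_outer film = 1/(h_o·A) = 1/(16×32.1) = 0.001947 K/W
R_total = 0.05347 K/W
Q = ΔT / R_total = 142 / 0.05347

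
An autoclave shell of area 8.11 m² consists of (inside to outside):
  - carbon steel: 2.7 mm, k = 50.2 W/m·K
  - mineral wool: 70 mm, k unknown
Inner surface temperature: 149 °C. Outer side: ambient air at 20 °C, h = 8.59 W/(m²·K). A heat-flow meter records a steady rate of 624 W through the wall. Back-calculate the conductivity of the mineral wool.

k ≈ 0.0449 W/(m·K)

Thermal resistances in series:
R_carbon steel = L/(kA) = 0.0027/(50.2×8.11) = 6.632×10^-6 K/W
R_outer film = 1/(h_o·A) = 1/(8.59×8.11) = 0.01435 K/W
Sum of known resistances R_other = 0.01436 K/W
Total R = ΔT/Q = 129/624 = 0.2067 K/W
R_mineral wool = R_total − R_other = 0.1924 K/W
k = L/(R·A) = 0.07/(0.1924×8.11)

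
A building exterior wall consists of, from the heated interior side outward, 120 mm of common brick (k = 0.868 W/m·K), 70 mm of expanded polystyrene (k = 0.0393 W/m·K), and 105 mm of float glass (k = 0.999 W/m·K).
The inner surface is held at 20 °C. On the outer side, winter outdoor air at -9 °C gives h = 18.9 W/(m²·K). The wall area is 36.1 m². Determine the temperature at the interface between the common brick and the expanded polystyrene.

T ≈ 18.1 °C

Model the wall as resistances in series:
R_common brick = L/(kA) = 0.12/(0.868×36.1) = 0.00383 K/W
R_expanded polystyrene = L/(kA) = 0.07/(0.0393×36.1) = 0.04934 K/W
R_float glass = L/(kA) = 0.105/(0.999×36.1) = 0.002911 K/W
R_outer film = 1/(h_o·A) = 1/(18.9×36.1) = 0.001466 K/W
R_total = 0.05755 K/W;  Q = ΔT/R_total = 29/0.05755 = 503.9 W
T_interface = T_inner − Q·ΣR(inner→interface) = 20 − 504×0.00383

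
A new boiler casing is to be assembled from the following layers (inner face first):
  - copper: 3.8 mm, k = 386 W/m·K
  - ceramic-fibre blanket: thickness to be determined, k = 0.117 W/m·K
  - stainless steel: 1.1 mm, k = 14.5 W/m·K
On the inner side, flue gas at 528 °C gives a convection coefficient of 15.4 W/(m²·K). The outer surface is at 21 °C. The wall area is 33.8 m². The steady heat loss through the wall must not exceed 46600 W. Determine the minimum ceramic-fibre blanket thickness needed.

Treating each layer as a thermal resistance in series:
R_inner film = 1/(h_i·A) = 1/(15.4×33.8) = 0.001921 K/W
R_copper = L/(kA) = 0.0038/(386×33.8) = 2.913×10^-7 K/W
R_stainless steel = L/(kA) = 0.0011/(14.5×33.8) = 2.244×10^-6 K/W
Sum of the known resistances R_other = 0.001924 K/W
Required total resistance R_tot = ΔT/Q_allow = 507/46600 = 0.01088 K/W
R_ceramic-fibre blanket = R_tot − R_other = 0.008956 K/W
L = R·k·A = 0.008956×0.117×33.8

L ≈ 35.4 mm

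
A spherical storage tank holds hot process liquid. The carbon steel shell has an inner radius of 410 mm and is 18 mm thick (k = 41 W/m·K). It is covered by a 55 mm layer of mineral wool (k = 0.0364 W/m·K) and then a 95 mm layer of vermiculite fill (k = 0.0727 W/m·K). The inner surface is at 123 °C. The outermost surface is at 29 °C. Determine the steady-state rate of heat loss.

Q ≈ 98.5 W

Each spherical layer contributes R = (1/r_i − 1/r_o)/(4πk):
R_carbon steel shell = (1/0.41 − 1/0.428)/(4π×41) = 1.991×10^-4 K/W
R_mineral wool = (1/0.428 − 1/0.483)/(4π×0.0364) = 0.5816 K/W
R_vermiculite fill = (1/0.483 − 1/0.578)/(4π×0.0727) = 0.3725 K/W
R_total = 0.9543 K/W
Q = ΔT/R_total = 94/0.9543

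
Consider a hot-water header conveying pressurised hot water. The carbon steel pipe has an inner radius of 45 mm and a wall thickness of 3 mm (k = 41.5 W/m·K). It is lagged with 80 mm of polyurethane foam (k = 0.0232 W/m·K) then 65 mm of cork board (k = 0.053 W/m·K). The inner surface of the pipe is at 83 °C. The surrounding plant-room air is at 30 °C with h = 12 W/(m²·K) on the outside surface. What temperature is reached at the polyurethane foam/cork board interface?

Per-layer cylindrical resistances, series-summed:
R_carbon steel pipe wall = ln(48/45)/(2π×41.5×1) = 2.475×10^-4 K/W
R_polyurethane foam = ln(128/48)/(2π×0.0232×1) = 6.729 K/W
R_cork board = ln(193/128)/(2π×0.053×1) = 1.233 K/W
R_outer film = 1/(h_o·2πr_oL) = 1/(12×2π×0.193×1) = 0.06872 K/W
R_total = 8.031 K/W
Q = ΔT/R_total = 53/8.031
Q = 6.6 W/m
T_interface = T_inner − Q·ΣR(inner→interface) = 83 − 6.6×6.729

T ≈ 38.6 °C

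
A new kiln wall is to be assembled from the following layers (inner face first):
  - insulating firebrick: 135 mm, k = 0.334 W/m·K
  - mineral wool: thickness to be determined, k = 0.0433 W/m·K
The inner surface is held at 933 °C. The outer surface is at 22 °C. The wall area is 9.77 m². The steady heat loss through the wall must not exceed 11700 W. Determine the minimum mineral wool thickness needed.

L ≈ 15.4 mm

Using the resistance-network approach (series):
R_insulating firebrick = L/(kA) = 0.135/(0.334×9.77) = 0.04137 K/W
Sum of the known resistances R_other = 0.04137 K/W
Required total resistance R_tot = ΔT/Q_allow = 911/11700 = 0.07786 K/W
R_mineral wool = R_tot − R_other = 0.03649 K/W
L = R·k·A = 0.03649×0.0433×9.77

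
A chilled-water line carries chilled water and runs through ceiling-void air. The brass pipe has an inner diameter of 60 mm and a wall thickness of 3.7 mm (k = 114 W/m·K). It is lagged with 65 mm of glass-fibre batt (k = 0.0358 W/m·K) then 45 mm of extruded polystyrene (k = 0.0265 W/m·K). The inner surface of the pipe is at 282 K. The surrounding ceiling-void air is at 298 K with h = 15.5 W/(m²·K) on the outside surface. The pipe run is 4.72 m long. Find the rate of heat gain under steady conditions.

Cylindrical conduction, so R = ln(r₂/r₁)/(2πkL) per layer, in series:
R_brass pipe wall = ln(33.7/30)/(2π×114×4.72) = 3.44×10^-5 K/W
R_glass-fibre batt = ln(98.7/33.7)/(2π×0.0358×4.72) = 1.012 K/W
R_extruded polystyrene = ln(143.7/98.7)/(2π×0.0265×4.72) = 0.478 K/W
R_outer film = 1/(h_o·2πr_oL) = 1/(15.5×2π×0.1437×4.72) = 0.01514 K/W
R_total = 1.505 K/W
Q = ΔT/R_total = 16/1.505

Q ≈ 10.6 W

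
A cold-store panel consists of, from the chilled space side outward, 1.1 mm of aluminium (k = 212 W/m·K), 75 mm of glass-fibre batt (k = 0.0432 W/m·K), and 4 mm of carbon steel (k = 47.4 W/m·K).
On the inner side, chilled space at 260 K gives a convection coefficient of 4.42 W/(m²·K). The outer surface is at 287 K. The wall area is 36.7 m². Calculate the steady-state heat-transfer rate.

Q ≈ 505 W

Using the resistance-network approach (series):
R_inner film = 1/(h_i·A) = 1/(4.42×36.7) = 0.006165 K/W
R_aluminium = L/(kA) = 0.0011/(212×36.7) = 1.414×10^-7 K/W
R_glass-fibre batt = L/(kA) = 0.075/(0.0432×36.7) = 0.04731 K/W
R_carbon steel = L/(kA) = 0.004/(47.4×36.7) = 2.299×10^-6 K/W
R_total = 0.05347 K/W
Q = ΔT / R_total = 27 / 0.05347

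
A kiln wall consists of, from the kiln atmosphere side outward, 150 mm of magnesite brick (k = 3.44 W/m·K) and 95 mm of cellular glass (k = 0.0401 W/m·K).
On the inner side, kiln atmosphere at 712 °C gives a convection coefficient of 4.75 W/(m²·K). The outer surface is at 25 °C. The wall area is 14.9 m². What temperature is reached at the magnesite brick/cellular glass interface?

Series thermal resistances:
R_inner film = 1/(h_i·A) = 1/(4.75×14.9) = 0.01413 K/W
R_magnesite brick = L/(kA) = 0.15/(3.44×14.9) = 0.002926 K/W
R_cellular glass = L/(kA) = 0.095/(0.0401×14.9) = 0.159 K/W
R_total = 0.1761 K/W;  Q = ΔT/R_total = 687/0.1761 = 3902 W
T_interface = T_inner − Q·ΣR(inner→interface) = 712 − 3900×0.01706

T ≈ 645 °C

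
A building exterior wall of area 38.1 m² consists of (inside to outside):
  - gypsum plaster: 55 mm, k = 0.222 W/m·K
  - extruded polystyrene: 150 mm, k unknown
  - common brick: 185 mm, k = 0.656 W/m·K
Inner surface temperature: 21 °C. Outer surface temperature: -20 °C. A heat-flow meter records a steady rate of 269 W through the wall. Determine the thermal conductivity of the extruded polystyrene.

Model the wall as resistances in series:
R_gypsum plaster = L/(kA) = 0.055/(0.222×38.1) = 0.006503 K/W
R_common brick = L/(kA) = 0.185/(0.656×38.1) = 0.007402 K/W
Sum of known resistances R_other = 0.0139 K/W
Total R = ΔT/Q = 41/269 = 0.1524 K/W
R_extruded polystyrene = R_total − R_other = 0.1385 K/W
k = L/(R·A) = 0.15/(0.1385×38.1)

k ≈ 0.0284 W/(m·K)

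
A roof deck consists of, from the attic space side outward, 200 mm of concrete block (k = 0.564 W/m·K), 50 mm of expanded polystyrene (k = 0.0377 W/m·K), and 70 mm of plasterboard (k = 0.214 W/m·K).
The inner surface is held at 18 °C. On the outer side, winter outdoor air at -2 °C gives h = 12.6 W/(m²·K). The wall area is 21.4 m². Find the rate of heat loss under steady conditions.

Q ≈ 205 W

Thermal resistances in series:
R_concrete block = L/(kA) = 0.2/(0.564×21.4) = 0.01657 K/W
R_expanded polystyrene = L/(kA) = 0.05/(0.0377×21.4) = 0.06197 K/W
R_plasterboard = L/(kA) = 0.07/(0.214×21.4) = 0.01529 K/W
R_outer film = 1/(h_o·A) = 1/(12.6×21.4) = 0.003709 K/W
R_total = 0.09754 K/W
Q = ΔT / R_total = 20 / 0.09754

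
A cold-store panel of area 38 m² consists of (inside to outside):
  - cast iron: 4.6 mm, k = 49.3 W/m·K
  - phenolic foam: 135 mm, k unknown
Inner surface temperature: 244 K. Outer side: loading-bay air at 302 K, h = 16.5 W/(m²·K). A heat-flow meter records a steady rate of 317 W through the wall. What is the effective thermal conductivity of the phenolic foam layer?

Treating each layer as a thermal resistance in series:
R_cast iron = L/(kA) = 0.0046/(49.3×38) = 2.455×10^-6 K/W
R_outer film = 1/(h_o·A) = 1/(16.5×38) = 0.001595 K/W
Sum of known resistances R_other = 0.001597 K/W
Total R = ΔT/Q = 58/317 = 0.183 K/W
R_phenolic foam = R_total − R_other = 0.1814 K/W
k = L/(R·A) = 0.135/(0.1814×38)

k ≈ 0.0196 W/(m·K)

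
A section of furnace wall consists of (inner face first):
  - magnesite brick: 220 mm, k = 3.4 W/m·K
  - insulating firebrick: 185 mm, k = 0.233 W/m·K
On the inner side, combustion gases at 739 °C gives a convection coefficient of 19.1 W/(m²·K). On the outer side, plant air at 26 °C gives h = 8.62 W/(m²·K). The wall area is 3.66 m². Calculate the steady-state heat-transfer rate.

Model the wall as resistances in series:
R_inner film = 1/(h_i·A) = 1/(19.1×3.66) = 0.0143 K/W
R_magnesite brick = L/(kA) = 0.22/(3.4×3.66) = 0.01768 K/W
R_insulating firebrick = L/(kA) = 0.185/(0.233×3.66) = 0.2169 K/W
R_outer film = 1/(h_o·A) = 1/(8.62×3.66) = 0.0317 K/W
R_total = 0.2806 K/W
Q = ΔT / R_total = 713 / 0.2806

Q ≈ 2540 W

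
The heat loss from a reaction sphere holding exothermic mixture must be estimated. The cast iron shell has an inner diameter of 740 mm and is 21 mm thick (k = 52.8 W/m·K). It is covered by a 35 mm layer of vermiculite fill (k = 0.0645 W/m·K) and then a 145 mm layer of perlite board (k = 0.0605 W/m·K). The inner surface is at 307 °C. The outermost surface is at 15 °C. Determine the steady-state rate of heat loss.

Q ≈ 280 W

Each spherical layer contributes R = (1/r_i − 1/r_o)/(4πk):
R_cast iron shell = (1/0.37 − 1/0.391)/(4π×52.8) = 2.188×10^-4 K/W
R_vermiculite fill = (1/0.391 − 1/0.426)/(4π×0.0645) = 0.2592 K/W
R_perlite board = (1/0.426 − 1/0.571)/(4π×0.0605) = 0.7841 K/W
R_total = 1.044 K/W
Q = ΔT/R_total = 292/1.044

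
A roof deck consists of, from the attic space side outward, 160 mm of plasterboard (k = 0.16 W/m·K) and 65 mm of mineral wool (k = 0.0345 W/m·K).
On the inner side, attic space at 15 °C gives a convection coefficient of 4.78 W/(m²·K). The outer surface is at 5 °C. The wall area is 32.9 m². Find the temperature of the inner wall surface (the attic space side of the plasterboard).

T ≈ 14.3 °C

Thermal resistances in series:
R_inner film = 1/(h_i·A) = 1/(4.78×32.9) = 0.006359 K/W
R_plasterboard = L/(kA) = 0.16/(0.16×32.9) = 0.0304 K/W
R_mineral wool = L/(kA) = 0.065/(0.0345×32.9) = 0.05727 K/W
R_total = 0.09402 K/W;  Q = ΔT/R_total = 10/0.09402 = 106.4 W
T_interface = T_inner − Q·ΣR(inner→interface) = 15 − 106×0.006359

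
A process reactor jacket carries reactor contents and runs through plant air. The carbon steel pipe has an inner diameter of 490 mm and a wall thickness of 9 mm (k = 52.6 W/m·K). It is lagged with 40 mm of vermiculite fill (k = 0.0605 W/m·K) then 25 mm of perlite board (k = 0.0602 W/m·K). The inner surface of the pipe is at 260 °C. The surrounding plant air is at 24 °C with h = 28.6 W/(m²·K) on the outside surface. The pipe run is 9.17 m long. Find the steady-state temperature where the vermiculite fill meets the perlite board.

Per-layer cylindrical resistances, series-summed:
R_carbon steel pipe wall = ln(254/245)/(2π×52.6×9.17) = 1.19×10^-5 K/W
R_vermiculite fill = ln(294/254)/(2π×0.0605×9.17) = 0.04195 K/W
R_perlite board = ln(319/294)/(2π×0.0602×9.17) = 0.02353 K/W
R_outer film = 1/(h_o·2πr_oL) = 1/(28.6×2π×0.319×9.17) = 0.001902 K/W
R_total = 0.0674 K/W
Q = ΔT/R_total = 236/0.0674
Q = 3500 W
T_interface = T_inner − Q·ΣR(inner→interface) = 260 − 3500×0.04197

T ≈ 113 °C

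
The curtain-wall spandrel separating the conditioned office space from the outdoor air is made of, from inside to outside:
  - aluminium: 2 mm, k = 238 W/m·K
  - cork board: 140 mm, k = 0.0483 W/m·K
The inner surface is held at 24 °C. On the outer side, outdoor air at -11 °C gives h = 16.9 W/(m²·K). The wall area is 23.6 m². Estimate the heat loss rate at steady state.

Treating each layer as a thermal resistance in series:
R_aluminium = L/(kA) = 0.002/(238×23.6) = 3.561×10^-7 K/W
R_cork board = L/(kA) = 0.14/(0.0483×23.6) = 0.1228 K/W
R_outer film = 1/(h_o·A) = 1/(16.9×23.6) = 0.002507 K/W
R_total = 0.1253 K/W
Q = ΔT / R_total = 35 / 0.1253

Q ≈ 279 W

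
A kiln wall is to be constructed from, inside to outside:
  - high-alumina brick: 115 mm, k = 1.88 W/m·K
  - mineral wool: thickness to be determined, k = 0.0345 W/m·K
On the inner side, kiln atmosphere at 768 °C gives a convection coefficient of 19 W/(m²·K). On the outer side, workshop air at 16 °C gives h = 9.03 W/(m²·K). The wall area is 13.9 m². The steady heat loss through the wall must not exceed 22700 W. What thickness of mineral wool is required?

Series thermal resistances:
R_inner film = 1/(h_i·A) = 1/(19×13.9) = 0.003786 K/W
R_high-alumina brick = L/(kA) = 0.115/(1.88×13.9) = 0.004401 K/W
R_outer film = 1/(h_o·A) = 1/(9.03×13.9) = 0.007967 K/W
Sum of the known resistances R_other = 0.01615 K/W
Required total resistance R_tot = ΔT/Q_allow = 752/22700 = 0.03313 K/W
R_mineral wool = R_tot − R_other = 0.01697 K/W
L = R·k·A = 0.01697×0.0345×13.9

L ≈ 8.14 mm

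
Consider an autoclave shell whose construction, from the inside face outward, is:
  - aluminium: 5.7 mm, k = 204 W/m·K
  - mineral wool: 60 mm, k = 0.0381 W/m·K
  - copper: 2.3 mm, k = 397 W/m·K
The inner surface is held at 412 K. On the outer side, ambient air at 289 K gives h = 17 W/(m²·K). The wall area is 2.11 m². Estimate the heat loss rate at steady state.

Q ≈ 159 W

Treating each layer as a thermal resistance in series:
R_aluminium = L/(kA) = 0.0057/(204×2.11) = 1.324×10^-5 K/W
R_mineral wool = L/(kA) = 0.06/(0.0381×2.11) = 0.7464 K/W
R_copper = L/(kA) = 0.0023/(397×2.11) = 2.746×10^-6 K/W
R_outer film = 1/(h_o·A) = 1/(17×2.11) = 0.02788 K/W
R_total = 0.7742 K/W
Q = ΔT / R_total = 123 / 0.7742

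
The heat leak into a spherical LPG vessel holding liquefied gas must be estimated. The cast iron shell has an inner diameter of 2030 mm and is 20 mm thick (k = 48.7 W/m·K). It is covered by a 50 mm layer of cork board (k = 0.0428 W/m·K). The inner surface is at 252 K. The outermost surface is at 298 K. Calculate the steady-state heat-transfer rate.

Q ≈ 555 W

For a spherical shell R = (1/r₁ − 1/r₂)/(4πk); film R = 1/(h·4πr²). In series:
R_cast iron shell = (1/1.015 − 1/1.035)/(4π×48.7) = 3.111×10^-5 K/W
R_cork board = (1/1.035 − 1/1.085)/(4π×0.0428) = 0.08278 K/W
R_total = 0.08282 K/W
Q = ΔT/R_total = 46/0.08282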